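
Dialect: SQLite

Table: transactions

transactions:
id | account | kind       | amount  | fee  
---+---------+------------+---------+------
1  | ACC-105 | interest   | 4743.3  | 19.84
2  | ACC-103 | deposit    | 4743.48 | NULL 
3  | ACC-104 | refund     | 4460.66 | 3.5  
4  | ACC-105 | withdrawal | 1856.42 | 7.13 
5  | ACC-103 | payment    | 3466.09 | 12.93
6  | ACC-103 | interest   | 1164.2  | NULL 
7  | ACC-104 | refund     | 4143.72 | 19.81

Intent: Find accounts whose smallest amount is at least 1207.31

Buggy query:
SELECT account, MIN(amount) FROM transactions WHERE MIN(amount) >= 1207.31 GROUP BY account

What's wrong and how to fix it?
Bug: MIN() in WHERE is a misuse of aggregate

Fix: Use HAVING for the per-group MIN condition

Corrected query:
SELECT account, MIN(amount) FROM transactions GROUP BY account HAVING MIN(amount) >= 1207.31

Result:
account | MIN(amount)
--------+------------
ACC-104 | 4143.72    
ACC-105 | 1856.42    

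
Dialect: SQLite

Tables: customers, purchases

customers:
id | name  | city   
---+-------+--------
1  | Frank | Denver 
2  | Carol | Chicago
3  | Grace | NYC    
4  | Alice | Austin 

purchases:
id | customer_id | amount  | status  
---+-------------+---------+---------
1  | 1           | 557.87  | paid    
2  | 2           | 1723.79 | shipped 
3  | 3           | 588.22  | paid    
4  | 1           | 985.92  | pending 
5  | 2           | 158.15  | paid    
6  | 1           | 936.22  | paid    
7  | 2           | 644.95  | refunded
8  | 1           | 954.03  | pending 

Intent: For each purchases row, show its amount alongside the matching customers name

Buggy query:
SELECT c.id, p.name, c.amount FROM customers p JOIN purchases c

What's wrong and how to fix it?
Bug: JOIN with no ON clause produces a cartesian product; every purchases row pairs with every customers row

Fix: Add ON c.customer_id = p.id to the JOIN

Corrected query:
SELECT c.id, p.name, c.amount FROM customers p JOIN purchases c ON c.customer_id = p.id

Result:
id | name  | amount 
---+-------+--------
1  | Frank | 557.87 
2  | Carol | 1723.79
3  | Grace | 588.22 
4  | Frank | 985.92 
5  | Carol | 158.15 
6  | Frank | 936.22 
7  | Carol | 644.95 
8  | Frank | 954.03 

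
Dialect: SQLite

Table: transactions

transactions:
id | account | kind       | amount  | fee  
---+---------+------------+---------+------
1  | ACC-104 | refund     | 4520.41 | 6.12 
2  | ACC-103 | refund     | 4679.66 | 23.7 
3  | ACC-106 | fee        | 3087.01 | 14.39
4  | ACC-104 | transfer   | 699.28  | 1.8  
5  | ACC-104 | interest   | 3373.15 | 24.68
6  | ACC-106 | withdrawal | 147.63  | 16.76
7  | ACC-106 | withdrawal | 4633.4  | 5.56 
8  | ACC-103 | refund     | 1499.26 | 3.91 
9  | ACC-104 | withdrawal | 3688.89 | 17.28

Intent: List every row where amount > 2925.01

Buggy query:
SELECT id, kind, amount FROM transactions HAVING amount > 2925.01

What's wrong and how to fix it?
Bug: HAVING filters the output of aggregation, but this query has no GROUP BY and no aggregate functions, so SQLite rejects it (HAVING clause on a non-aggregate query); the condition here is per row

Fix: Use WHERE for row-level filtering

Corrected query:
SELECT id, kind, amount FROM transactions WHERE amount > 2925.01

Result:
id | kind       | amount 
---+------------+--------
1  | refund     | 4520.41
2  | refund     | 4679.66
3  | fee        | 3087.01
5  | interest   | 3373.15
7  | withdrawal | 4633.4 
9  | withdrawal | 3688.89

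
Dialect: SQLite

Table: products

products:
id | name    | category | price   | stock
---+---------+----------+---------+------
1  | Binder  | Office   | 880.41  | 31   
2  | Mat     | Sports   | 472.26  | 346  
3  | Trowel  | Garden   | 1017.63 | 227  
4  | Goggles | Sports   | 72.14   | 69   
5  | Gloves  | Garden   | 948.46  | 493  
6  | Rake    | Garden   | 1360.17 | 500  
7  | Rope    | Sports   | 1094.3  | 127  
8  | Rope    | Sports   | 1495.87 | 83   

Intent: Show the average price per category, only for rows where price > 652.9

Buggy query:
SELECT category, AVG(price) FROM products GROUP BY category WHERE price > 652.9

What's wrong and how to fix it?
Bug: Row-level WHERE must come before GROUP BY in the clause order

Fix: Move the WHERE clause before GROUP BY

Corrected query:
SELECT category, AVG(price) FROM products WHERE price > 652.9 GROUP BY category

Result:
category | AVG(price) 
---------+------------
Garden   | 1108.753333
Office   | 880.41     
Sports   | 1295.085   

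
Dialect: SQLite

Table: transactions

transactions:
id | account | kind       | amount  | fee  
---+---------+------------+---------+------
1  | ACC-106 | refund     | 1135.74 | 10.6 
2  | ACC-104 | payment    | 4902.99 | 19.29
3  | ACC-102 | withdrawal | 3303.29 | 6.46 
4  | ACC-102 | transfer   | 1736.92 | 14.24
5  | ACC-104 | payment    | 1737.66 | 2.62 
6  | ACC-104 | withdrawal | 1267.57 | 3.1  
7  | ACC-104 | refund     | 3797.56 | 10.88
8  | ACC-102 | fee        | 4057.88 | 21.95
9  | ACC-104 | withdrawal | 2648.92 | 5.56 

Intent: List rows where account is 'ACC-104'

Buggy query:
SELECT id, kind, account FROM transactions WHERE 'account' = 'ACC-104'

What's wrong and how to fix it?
Bug: 'account' in single quotes is a string literal, not the column; the comparison is literal-vs-literal and never true

Fix: Reference the column as account without single quotes

Corrected query:
SELECT id, kind, account FROM transactions WHERE account = 'ACC-104'

Result:
id | kind       | account
---+------------+--------
2  | payment    | ACC-104
5  | payment    | ACC-104
6  | withdrawal | ACC-104
7  | refund     | ACC-104
9  | withdrawal | ACC-104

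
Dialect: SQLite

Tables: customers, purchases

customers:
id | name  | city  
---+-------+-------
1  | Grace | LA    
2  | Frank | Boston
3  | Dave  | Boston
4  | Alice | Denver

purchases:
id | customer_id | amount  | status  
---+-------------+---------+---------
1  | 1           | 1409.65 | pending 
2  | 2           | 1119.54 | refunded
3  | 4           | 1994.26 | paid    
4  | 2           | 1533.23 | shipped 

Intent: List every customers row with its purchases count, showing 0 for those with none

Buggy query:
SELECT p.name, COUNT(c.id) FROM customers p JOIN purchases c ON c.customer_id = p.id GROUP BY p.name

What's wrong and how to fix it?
Bug: An inner join excludes parents with zero children

Fix: Switch to LEFT JOIN to retain unmatched parent rows

Corrected query:
SELECT p.name, COUNT(c.id) FROM customers p LEFT JOIN purchases c ON c.customer_id = p.id GROUP BY p.name

Result:
name  | COUNT(c.id)
------+------------
Alice | 1          
Dave  | 0          
Frank | 2          
Grace | 1          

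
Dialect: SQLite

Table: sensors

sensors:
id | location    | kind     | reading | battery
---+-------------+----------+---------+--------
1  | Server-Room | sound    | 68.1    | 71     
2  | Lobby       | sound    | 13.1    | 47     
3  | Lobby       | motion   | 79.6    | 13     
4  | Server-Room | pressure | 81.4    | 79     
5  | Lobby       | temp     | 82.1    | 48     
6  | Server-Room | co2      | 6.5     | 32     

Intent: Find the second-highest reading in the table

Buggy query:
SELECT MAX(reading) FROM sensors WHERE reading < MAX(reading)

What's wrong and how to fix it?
Bug: MAX(reading) on the right of the comparison is an aggregate-in-WHERE error

Fix: Compute the overall MAX in a subquery, then take MAX of rows below it

Corrected query:
SELECT MAX(reading) FROM sensors WHERE reading < (SELECT MAX(reading) FROM sensors)

Result:
MAX(reading)
------------
81.4        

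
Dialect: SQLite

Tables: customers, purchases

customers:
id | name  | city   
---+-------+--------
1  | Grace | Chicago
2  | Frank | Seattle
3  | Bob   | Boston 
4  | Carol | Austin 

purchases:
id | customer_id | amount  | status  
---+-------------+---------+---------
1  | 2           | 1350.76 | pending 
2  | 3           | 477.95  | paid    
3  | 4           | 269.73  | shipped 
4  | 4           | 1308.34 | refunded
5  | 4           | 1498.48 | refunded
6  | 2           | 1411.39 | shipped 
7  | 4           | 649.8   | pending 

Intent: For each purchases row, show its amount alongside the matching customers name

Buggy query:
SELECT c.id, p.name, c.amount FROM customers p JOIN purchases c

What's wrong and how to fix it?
Bug: Missing join condition: each purchases row is matched to all customers rows instead of just its own

Fix: Specify the join condition linking the foreign key to the parent id

Corrected query:
SELECT c.id, p.name, c.amount FROM customers p JOIN purchases c ON c.customer_id = p.id

Result:
id | name  | amount 
---+-------+--------
1  | Frank | 1350.76
2  | Bob   | 477.95 
3  | Carol | 269.73 
4  | Carol | 1308.34
5  | Carol | 1498.48
6  | Frank | 1411.39
7  | Carol | 649.8  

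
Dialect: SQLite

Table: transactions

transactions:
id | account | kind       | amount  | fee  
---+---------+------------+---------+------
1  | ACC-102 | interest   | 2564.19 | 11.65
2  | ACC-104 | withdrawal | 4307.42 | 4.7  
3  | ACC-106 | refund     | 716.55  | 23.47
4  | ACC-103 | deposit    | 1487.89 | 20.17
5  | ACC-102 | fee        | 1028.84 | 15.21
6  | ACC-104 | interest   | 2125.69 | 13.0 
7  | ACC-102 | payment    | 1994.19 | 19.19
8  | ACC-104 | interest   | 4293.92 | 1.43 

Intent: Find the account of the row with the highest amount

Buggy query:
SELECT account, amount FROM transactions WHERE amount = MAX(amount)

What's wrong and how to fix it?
Bug: MAX(amount) is an aggregate and cannot be used directly in WHERE

Fix: Use a subquery: WHERE amount = (SELECT MAX(amount) FROM transactions)

Corrected query:
SELECT account, amount FROM transactions WHERE amount = (SELECT MAX(amount) FROM transactions)

Result:
account | amount 
--------+--------
ACC-104 | 4307.42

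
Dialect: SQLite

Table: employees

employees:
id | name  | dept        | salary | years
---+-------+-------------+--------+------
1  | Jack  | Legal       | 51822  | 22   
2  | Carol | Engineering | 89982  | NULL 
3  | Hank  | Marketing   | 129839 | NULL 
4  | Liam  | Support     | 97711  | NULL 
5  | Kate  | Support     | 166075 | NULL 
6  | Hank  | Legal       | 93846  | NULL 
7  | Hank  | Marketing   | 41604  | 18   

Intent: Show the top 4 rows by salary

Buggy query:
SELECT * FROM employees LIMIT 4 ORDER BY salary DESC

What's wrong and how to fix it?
Bug: ORDER BY cannot follow LIMIT; LIMIT is the final clause

Fix: Swap the clauses: ORDER BY first, then LIMIT

Corrected query:
SELECT * FROM employees ORDER BY salary DESC LIMIT 4

Result:
id | name | dept      | salary | years
---+------+-----------+--------+------
5  | Kate | Support   | 166075 | NULL 
3  | Hank | Marketing | 129839 | NULL 
4  | Liam | Support   | 97711  | NULL 
6  | Hank | Legal     | 93846  | NULL 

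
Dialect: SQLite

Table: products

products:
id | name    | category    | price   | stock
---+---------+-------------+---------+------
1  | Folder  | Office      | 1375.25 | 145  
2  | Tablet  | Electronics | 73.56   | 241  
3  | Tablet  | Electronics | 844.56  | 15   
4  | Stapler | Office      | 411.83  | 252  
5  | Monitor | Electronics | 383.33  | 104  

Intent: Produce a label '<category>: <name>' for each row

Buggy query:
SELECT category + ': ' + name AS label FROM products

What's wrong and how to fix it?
Bug: SQLite uses || for string concatenation; + coerces text to numbers (yielding 0)

Fix: Replace + with || to concatenate text

Corrected query:
SELECT category || ': ' || name AS label FROM products

Result:
label               
--------------------
Office: Folder      
Electronics: Tablet 
Electronics: Tablet 
Office: Stapler     
Electronics: Monitor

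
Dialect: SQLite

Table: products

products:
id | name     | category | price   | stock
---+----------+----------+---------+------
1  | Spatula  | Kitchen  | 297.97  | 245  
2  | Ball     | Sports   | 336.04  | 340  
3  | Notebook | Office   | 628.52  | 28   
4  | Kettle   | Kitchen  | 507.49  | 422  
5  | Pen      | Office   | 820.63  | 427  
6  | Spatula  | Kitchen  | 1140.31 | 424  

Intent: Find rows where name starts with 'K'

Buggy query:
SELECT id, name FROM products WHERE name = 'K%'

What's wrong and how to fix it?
Bug: '=' compares the literal string including the % character; pattern matching needs LIKE

Fix: Use LIKE for wildcard pattern matching

Corrected query:
SELECT id, name FROM products WHERE name LIKE 'K%'

Result:
id | name  
---+-------
4  | Kettle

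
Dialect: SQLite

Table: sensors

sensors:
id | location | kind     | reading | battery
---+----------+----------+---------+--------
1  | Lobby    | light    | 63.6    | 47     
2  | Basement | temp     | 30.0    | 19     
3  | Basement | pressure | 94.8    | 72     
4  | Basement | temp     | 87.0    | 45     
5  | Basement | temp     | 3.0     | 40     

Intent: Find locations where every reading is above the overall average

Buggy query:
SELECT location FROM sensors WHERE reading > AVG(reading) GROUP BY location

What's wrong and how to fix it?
Bug: WHERE evaluates per row before aggregation, so AVG() is unavailable

Fix: Use a subquery for AVG and a HAVING MIN(...) filter so the condition holds for every row in the group

Corrected query:
SELECT location FROM sensors GROUP BY location HAVING MIN(reading) > (SELECT AVG(reading) FROM sensors)

Result:
location
--------
Lobby   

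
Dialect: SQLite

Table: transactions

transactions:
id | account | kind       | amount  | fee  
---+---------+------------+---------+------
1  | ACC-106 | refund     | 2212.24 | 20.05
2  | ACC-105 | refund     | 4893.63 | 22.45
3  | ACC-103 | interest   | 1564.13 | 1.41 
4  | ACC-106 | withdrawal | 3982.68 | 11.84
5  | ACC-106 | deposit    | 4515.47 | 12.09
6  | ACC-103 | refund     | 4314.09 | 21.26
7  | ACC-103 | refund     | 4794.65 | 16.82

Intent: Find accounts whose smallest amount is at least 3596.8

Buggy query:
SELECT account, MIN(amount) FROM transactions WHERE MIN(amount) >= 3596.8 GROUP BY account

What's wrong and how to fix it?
Bug: Aggregates like MIN are computed per group after WHERE runs

Fix: Use HAVING for the per-group MIN condition

Corrected query:
SELECT account, MIN(amount) FROM transactions GROUP BY account HAVING MIN(amount) >= 3596.8

Result:
account | MIN(amount)
--------+------------
ACC-105 | 4893.63    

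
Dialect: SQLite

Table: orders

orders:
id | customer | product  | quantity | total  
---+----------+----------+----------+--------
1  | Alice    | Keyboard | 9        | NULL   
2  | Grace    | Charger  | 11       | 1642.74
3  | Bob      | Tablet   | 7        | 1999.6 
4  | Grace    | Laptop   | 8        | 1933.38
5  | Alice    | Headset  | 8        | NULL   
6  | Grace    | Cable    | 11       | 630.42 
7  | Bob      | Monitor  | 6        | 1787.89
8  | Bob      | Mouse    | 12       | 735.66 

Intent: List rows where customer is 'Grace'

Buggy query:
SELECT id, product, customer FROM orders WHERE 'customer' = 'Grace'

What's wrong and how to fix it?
Bug: Single quotes denote string literals in SQL; the column name is being compared as a constant string

Fix: Remove the quotes around the column name (or use double quotes for an identifier)

Corrected query:
SELECT id, product, customer FROM orders WHERE customer = 'Grace'

Result:
id | product | customer
---+---------+---------
2  | Charger | Grace   
4  | Laptop  | Grace   
6  | Cable   | Grace   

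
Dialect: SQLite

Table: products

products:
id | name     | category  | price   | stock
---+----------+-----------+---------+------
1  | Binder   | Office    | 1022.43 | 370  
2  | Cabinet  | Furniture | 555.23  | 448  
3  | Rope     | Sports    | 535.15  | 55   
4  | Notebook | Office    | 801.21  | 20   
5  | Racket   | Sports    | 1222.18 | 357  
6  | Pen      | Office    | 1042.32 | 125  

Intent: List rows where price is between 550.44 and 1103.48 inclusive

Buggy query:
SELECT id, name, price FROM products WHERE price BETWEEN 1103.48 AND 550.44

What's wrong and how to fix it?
Bug: The bounds are reversed; BETWEEN a AND b requires a <= b to match anything

Fix: Swap the bounds so the smaller value comes first

Corrected query:
SELECT id, name, price FROM products WHERE price BETWEEN 550.44 AND 1103.48

Result:
id | name     | price  
---+----------+--------
1  | Binder   | 1022.43
2  | Cabinet  | 555.23 
4  | Notebook | 801.21 
6  | Pen      | 1042.32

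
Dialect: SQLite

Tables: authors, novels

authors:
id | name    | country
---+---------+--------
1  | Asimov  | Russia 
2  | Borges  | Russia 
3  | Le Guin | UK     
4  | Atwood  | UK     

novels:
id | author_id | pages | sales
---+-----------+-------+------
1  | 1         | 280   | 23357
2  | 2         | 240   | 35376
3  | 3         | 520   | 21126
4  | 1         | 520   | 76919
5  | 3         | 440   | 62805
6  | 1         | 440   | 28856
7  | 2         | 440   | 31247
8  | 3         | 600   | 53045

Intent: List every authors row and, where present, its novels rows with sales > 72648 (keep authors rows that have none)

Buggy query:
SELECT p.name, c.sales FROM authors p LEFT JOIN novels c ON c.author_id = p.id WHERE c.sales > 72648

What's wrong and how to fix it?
Bug: A WHERE condition on the right-hand table after LEFT JOIN drops unmatched parents

Fix: Put 'c.sales > 72648' in the JOIN's ON clause instead of WHERE

Corrected query:
SELECT p.name, c.sales FROM authors p LEFT JOIN novels c ON c.author_id = p.id AND c.sales > 72648

Result:
name    | sales
--------+------
Asimov  | 76919
Borges  | NULL 
Le Guin | NULL 
Atwood  | NULL 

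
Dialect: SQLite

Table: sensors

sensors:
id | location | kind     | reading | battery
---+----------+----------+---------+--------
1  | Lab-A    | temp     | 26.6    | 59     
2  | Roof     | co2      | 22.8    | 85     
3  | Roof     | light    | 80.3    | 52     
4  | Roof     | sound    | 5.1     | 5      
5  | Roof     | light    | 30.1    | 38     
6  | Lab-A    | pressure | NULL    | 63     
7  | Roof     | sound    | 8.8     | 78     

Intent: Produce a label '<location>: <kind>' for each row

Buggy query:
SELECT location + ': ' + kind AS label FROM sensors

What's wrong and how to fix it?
Bug: SQLite uses || for string concatenation; + coerces text to numbers (yielding 0)

Fix: Replace + with || to concatenate text

Corrected query:
SELECT location || ': ' || kind AS label FROM sensors

Result:
label          
---------------
Lab-A: temp    
Roof: co2      
Roof: light    
Roof: sound    
Roof: light    
Lab-A: pressure
Roof: sound    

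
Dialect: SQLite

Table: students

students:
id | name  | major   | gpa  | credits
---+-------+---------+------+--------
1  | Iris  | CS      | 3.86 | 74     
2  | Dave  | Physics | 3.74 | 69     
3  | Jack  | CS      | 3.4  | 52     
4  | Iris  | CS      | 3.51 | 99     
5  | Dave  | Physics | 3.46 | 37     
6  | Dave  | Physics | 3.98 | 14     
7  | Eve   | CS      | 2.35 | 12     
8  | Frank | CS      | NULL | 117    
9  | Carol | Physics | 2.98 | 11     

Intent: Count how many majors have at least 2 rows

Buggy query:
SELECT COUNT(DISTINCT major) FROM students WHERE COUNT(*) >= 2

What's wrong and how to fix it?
Bug: WHERE filters individual rows, not groups, so a group-level COUNT is invalid there

Fix: Group first with HAVING COUNT(*) >= 2, then COUNT the resulting groups

Corrected query:
SELECT COUNT(*) FROM (SELECT major FROM students GROUP BY major HAVING COUNT(*) >= 2)

Result:
COUNT(*)
--------
2       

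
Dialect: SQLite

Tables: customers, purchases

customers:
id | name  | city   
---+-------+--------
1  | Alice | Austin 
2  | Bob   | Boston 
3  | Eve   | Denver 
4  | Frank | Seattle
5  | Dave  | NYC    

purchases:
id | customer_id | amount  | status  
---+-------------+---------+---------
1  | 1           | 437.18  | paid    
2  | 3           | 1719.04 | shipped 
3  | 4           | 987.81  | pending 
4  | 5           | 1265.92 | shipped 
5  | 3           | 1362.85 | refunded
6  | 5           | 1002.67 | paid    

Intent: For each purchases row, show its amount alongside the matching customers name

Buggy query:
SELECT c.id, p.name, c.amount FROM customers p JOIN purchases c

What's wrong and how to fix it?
Bug: Missing join condition: each purchases row is matched to all customers rows instead of just its own

Fix: Specify the join condition linking the foreign key to the parent id

Corrected query:
SELECT c.id, p.name, c.amount FROM customers p JOIN purchases c ON c.customer_id = p.id

Result:
id | name  | amount 
---+-------+--------
1  | Alice | 437.18 
2  | Eve   | 1719.04
3  | Frank | 987.81 
4  | Dave  | 1265.92
5  | Eve   | 1362.85
6  | Dave  | 1002.67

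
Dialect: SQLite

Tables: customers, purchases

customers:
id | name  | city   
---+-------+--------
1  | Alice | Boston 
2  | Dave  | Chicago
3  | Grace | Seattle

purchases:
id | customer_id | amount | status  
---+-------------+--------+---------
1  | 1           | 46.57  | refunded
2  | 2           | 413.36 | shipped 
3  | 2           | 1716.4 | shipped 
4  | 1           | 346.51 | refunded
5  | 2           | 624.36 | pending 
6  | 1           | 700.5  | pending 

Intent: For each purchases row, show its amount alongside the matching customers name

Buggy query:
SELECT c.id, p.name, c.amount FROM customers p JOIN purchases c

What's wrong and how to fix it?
Bug: JOIN with no ON clause produces a cartesian product; every purchases row pairs with every customers row

Fix: Specify the join condition linking the foreign key to the parent id

Corrected query:
SELECT c.id, p.name, c.amount FROM customers p JOIN purchases c ON c.customer_id = p.id

Result:
id | name  | amount
---+-------+-------
1  | Alice | 46.57 
2  | Dave  | 413.36
3  | Dave  | 1716.4
4  | Alice | 346.51
5  | Dave  | 624.36
6  | Alice | 700.5 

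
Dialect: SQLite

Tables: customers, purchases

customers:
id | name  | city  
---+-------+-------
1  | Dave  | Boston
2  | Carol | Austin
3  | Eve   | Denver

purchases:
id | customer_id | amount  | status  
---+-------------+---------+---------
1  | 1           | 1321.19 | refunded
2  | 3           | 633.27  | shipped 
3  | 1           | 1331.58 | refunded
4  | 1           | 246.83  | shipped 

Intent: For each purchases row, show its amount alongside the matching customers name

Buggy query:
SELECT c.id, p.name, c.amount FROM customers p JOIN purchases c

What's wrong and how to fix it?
Bug: JOIN with no ON clause produces a cartesian product; every purchases row pairs with every customers row

Fix: Specify the join condition linking the foreign key to the parent id

Corrected query:
SELECT c.id, p.name, c.amount FROM customers p JOIN purchases c ON c.customer_id = p.id

Result:
id | name | amount 
---+------+--------
1  | Dave | 1321.19
2  | Eve  | 633.27 
3  | Dave | 1331.58
4  | Dave | 246.83 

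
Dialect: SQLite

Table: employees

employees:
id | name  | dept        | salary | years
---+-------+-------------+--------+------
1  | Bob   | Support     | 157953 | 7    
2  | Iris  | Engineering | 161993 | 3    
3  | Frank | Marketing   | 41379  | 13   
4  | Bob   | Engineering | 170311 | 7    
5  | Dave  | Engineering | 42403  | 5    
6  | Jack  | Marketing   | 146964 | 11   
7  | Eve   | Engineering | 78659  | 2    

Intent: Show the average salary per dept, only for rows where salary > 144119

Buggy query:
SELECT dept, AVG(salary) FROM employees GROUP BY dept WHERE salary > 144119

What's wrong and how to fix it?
Bug: WHERE cannot follow GROUP BY

Fix: Move the WHERE clause before GROUP BY

Corrected query:
SELECT dept, AVG(salary) FROM employees WHERE salary > 144119 GROUP BY dept

Result:
dept        | AVG(salary)
------------+------------
Engineering | 166152     
Marketing   | 146964     
Support     | 157953     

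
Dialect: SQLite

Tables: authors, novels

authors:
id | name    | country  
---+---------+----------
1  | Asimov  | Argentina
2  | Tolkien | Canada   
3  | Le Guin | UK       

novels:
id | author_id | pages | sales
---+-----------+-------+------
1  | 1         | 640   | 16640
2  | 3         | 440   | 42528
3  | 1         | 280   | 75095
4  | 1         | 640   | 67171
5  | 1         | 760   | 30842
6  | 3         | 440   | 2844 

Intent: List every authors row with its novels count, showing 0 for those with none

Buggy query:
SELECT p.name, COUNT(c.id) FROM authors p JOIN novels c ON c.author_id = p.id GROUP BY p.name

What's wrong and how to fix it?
Bug: INNER JOIN drops authors rows that have no matching novels rows

Fix: Switch to LEFT JOIN to retain unmatched parent rows

Corrected query:
SELECT p.name, COUNT(c.id) FROM authors p LEFT JOIN novels c ON c.author_id = p.id GROUP BY p.name

Result:
name    | COUNT(c.id)
--------+------------
Asimov  | 4          
Le Guin | 2          
Tolkien | 0          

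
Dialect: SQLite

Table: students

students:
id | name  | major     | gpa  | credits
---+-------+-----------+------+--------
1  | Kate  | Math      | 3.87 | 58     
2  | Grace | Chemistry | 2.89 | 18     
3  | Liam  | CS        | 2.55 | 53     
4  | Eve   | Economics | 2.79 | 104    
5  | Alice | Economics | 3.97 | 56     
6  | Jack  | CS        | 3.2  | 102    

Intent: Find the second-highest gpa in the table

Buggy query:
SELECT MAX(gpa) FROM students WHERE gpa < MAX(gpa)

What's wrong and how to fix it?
Bug: The inner MAX is an aggregate inside WHERE, which is not allowed

Fix: Put the inner MAX in a scalar subquery

Corrected query:
SELECT MAX(gpa) FROM students WHERE gpa < (SELECT MAX(gpa) FROM students)

Result:
MAX(gpa)
--------
3.87    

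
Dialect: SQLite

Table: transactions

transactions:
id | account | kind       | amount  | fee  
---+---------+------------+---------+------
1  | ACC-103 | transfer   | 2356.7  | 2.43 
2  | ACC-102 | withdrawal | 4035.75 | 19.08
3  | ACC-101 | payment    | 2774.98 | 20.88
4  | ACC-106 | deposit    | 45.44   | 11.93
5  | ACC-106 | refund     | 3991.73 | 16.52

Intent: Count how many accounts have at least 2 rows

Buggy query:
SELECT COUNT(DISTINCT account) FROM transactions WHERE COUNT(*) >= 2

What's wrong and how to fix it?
Bug: COUNT(*) cannot appear in WHERE; the per-group count doesn't exist yet

Fix: Use a subquery that GROUPs and filters with HAVING, then count its rows

Corrected query:
SELECT COUNT(*) FROM (SELECT account FROM transactions GROUP BY account HAVING COUNT(*) >= 2)

Result:
COUNT(*)
--------
1       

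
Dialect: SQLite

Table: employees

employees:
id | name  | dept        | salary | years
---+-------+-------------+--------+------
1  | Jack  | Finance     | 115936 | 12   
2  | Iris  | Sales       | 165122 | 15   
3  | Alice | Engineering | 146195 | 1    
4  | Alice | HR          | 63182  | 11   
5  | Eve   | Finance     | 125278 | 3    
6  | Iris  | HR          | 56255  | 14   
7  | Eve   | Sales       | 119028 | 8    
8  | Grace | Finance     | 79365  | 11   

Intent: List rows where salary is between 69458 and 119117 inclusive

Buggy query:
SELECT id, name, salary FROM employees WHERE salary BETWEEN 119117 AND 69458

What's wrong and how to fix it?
Bug: BETWEEN expects the lower bound first; with 119117 AND 69458 the range is empty

Fix: Swap the bounds so the smaller value comes first

Corrected query:
SELECT id, name, salary FROM employees WHERE salary BETWEEN 69458 AND 119117

Result:
id | name  | salary
---+-------+-------
1  | Jack  | 115936
7  | Eve   | 119028
8  | Grace | 79365 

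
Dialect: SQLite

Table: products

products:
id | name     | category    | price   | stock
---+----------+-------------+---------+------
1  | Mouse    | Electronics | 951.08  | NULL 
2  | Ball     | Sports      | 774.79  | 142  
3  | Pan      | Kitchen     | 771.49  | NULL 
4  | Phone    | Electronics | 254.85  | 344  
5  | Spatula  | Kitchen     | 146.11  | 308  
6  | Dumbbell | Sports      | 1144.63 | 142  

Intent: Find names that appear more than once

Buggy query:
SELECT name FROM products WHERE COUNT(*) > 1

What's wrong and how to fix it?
Bug: WHERE can't reference COUNT(*); aggregates are computed after WHERE

Fix: Group first, then use HAVING for the count condition

Corrected query:
SELECT name FROM products GROUP BY name HAVING COUNT(*) > 1

Result:
(no rows)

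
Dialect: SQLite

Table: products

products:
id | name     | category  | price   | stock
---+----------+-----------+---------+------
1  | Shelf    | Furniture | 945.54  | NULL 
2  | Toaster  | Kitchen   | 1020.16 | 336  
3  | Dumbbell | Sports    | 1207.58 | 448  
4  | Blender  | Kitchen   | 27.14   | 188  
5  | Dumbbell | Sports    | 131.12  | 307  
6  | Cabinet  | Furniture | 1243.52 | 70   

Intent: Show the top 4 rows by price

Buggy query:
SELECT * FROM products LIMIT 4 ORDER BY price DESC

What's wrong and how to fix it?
Bug: LIMIT must come after ORDER BY

Fix: Sort with ORDER BY, then apply LIMIT

Corrected query:
SELECT * FROM products ORDER BY price DESC LIMIT 4

Result:
id | name     | category  | price   | stock
---+----------+-----------+---------+------
6  | Cabinet  | Furniture | 1243.52 | 70   
3  | Dumbbell | Sports    | 1207.58 | 448  
2  | Toaster  | Kitchen   | 1020.16 | 336  
1  | Shelf    | Furniture | 945.54  | NULL 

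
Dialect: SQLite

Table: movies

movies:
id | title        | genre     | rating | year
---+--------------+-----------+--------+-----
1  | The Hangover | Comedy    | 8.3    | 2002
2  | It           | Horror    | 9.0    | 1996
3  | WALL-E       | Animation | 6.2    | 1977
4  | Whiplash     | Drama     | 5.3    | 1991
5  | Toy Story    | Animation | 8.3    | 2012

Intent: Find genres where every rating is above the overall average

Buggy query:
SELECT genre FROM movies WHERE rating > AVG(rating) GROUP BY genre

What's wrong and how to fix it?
Bug: WHERE evaluates per row before aggregation, so AVG() is unavailable

Fix: Use a subquery for AVG and a HAVING MIN(...) filter so the condition holds for every row in the group

Corrected query:
SELECT genre FROM movies GROUP BY genre HAVING MIN(rating) > (SELECT AVG(rating) FROM movies)

Result:
genre 
------
Comedy
Horror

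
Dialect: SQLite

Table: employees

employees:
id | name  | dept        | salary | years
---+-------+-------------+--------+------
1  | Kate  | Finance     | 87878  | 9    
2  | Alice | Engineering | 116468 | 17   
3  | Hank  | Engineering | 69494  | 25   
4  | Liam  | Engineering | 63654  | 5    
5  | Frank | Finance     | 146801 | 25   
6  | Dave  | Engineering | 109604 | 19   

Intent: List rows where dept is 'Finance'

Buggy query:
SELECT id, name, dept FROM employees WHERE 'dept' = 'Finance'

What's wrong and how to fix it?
Bug: 'dept' in single quotes is a string literal, not the column; the comparison is literal-vs-literal and never true

Fix: Remove the quotes around the column name (or use double quotes for an identifier)

Corrected query:
SELECT id, name, dept FROM employees WHERE dept = 'Finance'

Result:
id | name  | dept   
---+-------+--------
1  | Kate  | Finance
5  | Frank | Finance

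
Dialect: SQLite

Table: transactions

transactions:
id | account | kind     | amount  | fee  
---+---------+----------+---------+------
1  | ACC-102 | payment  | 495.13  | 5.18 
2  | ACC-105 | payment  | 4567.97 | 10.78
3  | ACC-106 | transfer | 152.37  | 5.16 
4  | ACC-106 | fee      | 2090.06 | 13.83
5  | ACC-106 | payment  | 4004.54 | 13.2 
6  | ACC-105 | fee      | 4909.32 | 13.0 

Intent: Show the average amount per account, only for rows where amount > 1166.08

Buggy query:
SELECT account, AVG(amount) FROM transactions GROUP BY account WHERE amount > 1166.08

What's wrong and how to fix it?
Bug: Row-level WHERE must come before GROUP BY in the clause order

Fix: Place WHERE between FROM and GROUP BY

Corrected query:
SELECT account, AVG(amount) FROM transactions WHERE amount > 1166.08 GROUP BY account

Result:
account | AVG(amount)
--------+------------
ACC-105 | 4738.645   
ACC-106 | 3047.3     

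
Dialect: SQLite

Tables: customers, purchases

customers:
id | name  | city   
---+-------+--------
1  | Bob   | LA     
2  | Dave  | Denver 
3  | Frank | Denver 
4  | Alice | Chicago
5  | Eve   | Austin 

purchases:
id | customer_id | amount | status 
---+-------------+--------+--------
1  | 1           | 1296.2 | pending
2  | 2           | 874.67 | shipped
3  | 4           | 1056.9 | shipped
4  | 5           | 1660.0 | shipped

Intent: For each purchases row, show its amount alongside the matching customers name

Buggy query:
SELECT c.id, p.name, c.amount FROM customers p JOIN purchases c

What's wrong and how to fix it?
Bug: Missing join condition: each purchases row is matched to all customers rows instead of just its own

Fix: Specify the join condition linking the foreign key to the parent id

Corrected query:
SELECT c.id, p.name, c.amount FROM customers p JOIN purchases c ON c.customer_id = p.id

Result:
id | name  | amount
---+-------+-------
1  | Bob   | 1296.2
2  | Dave  | 874.67
3  | Alice | 1056.9
4  | Eve   | 1660  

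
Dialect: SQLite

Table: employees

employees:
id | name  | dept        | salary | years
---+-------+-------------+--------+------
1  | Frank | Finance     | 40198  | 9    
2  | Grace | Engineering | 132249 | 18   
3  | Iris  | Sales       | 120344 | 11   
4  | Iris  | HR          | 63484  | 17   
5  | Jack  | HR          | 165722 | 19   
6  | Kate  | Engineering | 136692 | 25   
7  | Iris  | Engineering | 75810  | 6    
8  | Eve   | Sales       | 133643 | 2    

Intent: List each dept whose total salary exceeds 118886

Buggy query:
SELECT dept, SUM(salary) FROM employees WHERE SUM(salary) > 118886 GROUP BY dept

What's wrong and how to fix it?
Bug: Aggregate functions cannot appear in a WHERE clause

Fix: Use HAVING (which filters groups after aggregation) instead of WHERE

Corrected query:
SELECT dept, SUM(salary) FROM employees GROUP BY dept HAVING SUM(salary) > 118886

Result:
dept        | SUM(salary)
------------+------------
Engineering | 344751     
HR          | 229206     
Sales       | 253987     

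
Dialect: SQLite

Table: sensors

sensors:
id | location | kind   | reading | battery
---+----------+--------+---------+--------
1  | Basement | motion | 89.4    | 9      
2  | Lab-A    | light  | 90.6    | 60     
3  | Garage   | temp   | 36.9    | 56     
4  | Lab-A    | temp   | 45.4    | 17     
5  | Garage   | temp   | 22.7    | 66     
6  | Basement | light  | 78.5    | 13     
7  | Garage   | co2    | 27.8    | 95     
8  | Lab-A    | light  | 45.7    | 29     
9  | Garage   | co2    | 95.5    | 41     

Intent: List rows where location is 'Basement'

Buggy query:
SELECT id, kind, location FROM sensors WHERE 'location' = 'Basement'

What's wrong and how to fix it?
Bug: Single quotes denote string literals in SQL; the column name is being compared as a constant string

Fix: Remove the quotes around the column name (or use double quotes for an identifier)

Corrected query:
SELECT id, kind, location FROM sensors WHERE location = 'Basement'

Result:
id | kind   | location
---+--------+---------
1  | motion | Basement
6  | light  | Basement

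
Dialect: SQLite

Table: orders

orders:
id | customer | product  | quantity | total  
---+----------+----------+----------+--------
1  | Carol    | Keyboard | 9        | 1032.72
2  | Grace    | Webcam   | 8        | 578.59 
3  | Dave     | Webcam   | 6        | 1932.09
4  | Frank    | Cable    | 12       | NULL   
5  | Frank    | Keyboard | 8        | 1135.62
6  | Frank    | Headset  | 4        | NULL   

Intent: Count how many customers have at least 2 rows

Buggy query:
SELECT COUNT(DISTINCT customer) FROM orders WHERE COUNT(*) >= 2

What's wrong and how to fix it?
Bug: WHERE filters individual rows, not groups, so a group-level COUNT is invalid there

Fix: Use a subquery that GROUPs and filters with HAVING, then count its rows

Corrected query:
SELECT COUNT(*) FROM (SELECT customer FROM orders GROUP BY customer HAVING COUNT(*) >= 2)

Result:
COUNT(*)
--------
1       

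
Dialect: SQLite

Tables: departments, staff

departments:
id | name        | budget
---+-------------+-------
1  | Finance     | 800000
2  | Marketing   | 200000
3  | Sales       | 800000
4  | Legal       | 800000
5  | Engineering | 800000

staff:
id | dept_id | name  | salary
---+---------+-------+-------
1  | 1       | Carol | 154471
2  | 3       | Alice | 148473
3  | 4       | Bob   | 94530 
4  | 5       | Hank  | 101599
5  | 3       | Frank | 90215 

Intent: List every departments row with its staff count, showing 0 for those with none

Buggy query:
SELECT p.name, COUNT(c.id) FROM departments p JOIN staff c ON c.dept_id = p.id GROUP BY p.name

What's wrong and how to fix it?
Bug: An inner join excludes parents with zero children

Fix: Use LEFT JOIN so parents without children still appear (COUNT(c.id) gives 0)

Corrected query:
SELECT p.name, COUNT(c.id) FROM departments p LEFT JOIN staff c ON c.dept_id = p.id GROUP BY p.name

Result:
name        | COUNT(c.id)
------------+------------
Engineering | 1          
Finance     | 1          
Legal       | 1          
Marketing   | 0          
Sales       | 2          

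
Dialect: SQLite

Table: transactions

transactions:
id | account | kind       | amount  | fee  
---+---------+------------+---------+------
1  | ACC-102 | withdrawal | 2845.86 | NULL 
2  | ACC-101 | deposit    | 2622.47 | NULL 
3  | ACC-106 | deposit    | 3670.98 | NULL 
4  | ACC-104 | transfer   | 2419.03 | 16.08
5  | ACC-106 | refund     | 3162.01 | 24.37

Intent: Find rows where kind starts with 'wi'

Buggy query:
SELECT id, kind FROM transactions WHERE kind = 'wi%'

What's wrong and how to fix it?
Bug: '=' compares the literal string including the % character; pattern matching needs LIKE

Fix: Replace '=' with LIKE so 'wi%' is treated as a pattern

Corrected query:
SELECT id, kind FROM transactions WHERE kind LIKE 'wi%'

Result:
id | kind      
---+-----------
1  | withdrawal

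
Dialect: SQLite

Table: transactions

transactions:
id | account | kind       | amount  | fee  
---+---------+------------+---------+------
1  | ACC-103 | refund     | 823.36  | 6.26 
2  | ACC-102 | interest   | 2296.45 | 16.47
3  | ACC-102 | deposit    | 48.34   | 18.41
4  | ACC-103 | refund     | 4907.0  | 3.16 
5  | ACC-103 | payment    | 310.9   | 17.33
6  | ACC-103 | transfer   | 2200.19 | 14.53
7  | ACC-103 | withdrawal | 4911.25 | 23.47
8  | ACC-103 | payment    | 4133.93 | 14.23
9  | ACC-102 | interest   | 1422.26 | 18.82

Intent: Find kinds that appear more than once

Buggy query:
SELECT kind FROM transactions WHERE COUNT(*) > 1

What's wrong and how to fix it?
Bug: COUNT(*) is an aggregate and cannot be used in WHERE

Fix: GROUP BY kind, then filter groups with HAVING COUNT(*) > 1

Corrected query:
SELECT kind FROM transactions GROUP BY kind HAVING COUNT(*) > 1

Result:
kind    
--------
interest
payment 
refund  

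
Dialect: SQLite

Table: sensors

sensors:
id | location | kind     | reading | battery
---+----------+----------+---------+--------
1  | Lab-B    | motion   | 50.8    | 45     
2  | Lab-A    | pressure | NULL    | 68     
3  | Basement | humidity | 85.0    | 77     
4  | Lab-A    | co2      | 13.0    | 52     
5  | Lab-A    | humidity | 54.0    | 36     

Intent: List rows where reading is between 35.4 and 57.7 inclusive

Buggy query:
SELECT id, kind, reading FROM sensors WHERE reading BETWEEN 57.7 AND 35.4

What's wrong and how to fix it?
Bug: BETWEEN expects the lower bound first; with 57.7 AND 35.4 the range is empty

Fix: Write BETWEEN 35.4 AND 57.7

Corrected query:
SELECT id, kind, reading FROM sensors WHERE reading BETWEEN 35.4 AND 57.7

Result:
id | kind     | reading
---+----------+--------
1  | motion   | 50.8   
5  | humidity | 54     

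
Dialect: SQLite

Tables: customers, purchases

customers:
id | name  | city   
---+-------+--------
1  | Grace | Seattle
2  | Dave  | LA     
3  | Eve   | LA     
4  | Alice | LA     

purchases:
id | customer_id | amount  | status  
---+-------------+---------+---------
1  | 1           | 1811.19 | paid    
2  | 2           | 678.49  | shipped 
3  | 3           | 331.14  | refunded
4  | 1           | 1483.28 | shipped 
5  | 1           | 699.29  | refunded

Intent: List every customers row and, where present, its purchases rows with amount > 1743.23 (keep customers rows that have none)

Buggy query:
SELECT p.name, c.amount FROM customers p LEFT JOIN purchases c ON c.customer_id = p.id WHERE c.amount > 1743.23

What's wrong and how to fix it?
Bug: A WHERE condition on the right-hand table after LEFT JOIN drops unmatched parents

Fix: Move the right-table condition into the ON clause so unmatched parents are kept

Corrected query:
SELECT p.name, c.amount FROM customers p LEFT JOIN purchases c ON c.customer_id = p.id AND c.amount > 1743.23

Result:
name  | amount 
------+--------
Grace | 1811.19
Dave  | NULL   
Eve   | NULL   
Alice | NULL   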